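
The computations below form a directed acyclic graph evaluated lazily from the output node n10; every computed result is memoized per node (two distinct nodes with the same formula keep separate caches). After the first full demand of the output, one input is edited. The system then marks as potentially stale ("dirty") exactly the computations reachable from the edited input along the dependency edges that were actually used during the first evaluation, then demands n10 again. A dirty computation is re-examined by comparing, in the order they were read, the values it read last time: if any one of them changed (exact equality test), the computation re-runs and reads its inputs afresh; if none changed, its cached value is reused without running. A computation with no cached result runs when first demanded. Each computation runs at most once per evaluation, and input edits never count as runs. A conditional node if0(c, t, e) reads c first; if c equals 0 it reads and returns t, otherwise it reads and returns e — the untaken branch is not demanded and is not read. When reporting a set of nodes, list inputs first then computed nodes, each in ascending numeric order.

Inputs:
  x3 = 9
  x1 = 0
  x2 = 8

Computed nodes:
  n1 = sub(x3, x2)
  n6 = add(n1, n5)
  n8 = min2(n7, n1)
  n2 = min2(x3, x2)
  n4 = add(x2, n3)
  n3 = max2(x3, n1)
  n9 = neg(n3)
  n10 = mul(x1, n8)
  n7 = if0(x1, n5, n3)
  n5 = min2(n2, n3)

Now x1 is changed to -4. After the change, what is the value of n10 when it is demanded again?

First demand of the output computes:
  n1 = sub(9, 8) = 1
  n2 = min2(9, 8) = 8
  n3 = max2(9, 1) = 9
  n5 = min2(8, 9) = 8
  n7 = if0(x1=0 -> then branch n5) = 8
  n8 = min2(8, 1) = 1
  n10 = mul(0, 1) = 0

After the edit, cleaning proceeds:
  n7: a read changed (x1 0->-4) — executes, giving 9.
  n8: a read changed (n7 8->9) — executes, giving 1 — identical to its old value.
  n10: a read changed (x1 0->-4) — executes, giving -4.

Demanding n10 again yields -4.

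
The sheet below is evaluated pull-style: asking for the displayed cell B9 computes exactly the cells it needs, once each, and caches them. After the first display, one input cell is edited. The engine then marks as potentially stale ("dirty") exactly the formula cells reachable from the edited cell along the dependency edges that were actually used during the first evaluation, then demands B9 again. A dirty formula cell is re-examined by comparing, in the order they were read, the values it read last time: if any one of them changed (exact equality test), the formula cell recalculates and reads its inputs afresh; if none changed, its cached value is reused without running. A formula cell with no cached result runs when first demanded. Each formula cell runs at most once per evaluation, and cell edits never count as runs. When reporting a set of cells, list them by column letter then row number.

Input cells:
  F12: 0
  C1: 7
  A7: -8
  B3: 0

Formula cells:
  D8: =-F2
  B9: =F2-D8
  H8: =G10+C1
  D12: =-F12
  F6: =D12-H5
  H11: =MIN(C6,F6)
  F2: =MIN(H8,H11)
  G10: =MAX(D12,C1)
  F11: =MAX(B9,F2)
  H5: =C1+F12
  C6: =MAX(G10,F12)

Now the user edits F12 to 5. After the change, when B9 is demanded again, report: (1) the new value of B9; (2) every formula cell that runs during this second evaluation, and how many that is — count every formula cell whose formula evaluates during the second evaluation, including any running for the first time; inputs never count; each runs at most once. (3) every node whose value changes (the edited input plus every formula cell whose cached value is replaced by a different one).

Demanding B9 again yields -34.
9 formula cells run: B9, C6, D8, D12, F2, F6, G10, H5, H11.
The nodes whose values change: B9, D8, D12, F2, F6, F12, H5, H11.
Note where the cutoff bites: H8 is checked, finds nothing changed, and keeps its cache.

First demand of the output computes:
  D12 = -(0) = 0
  G10 = MAX(0, 7) = 7
  C6 = MAX(7, 0) = 7
  H5 = 7 + 0 = 7
  F6 = 0 - 7 = -7
  H8 = 7 + 7 = 14
  H11 = MIN(7, -7) = -7
  F2 = MIN(14, -7) = -7
  D8 = -(-7) = 7
  B9 = -7 - 7 = -14

After the edit, cleaning proceeds:
  D12: a read changed (F12 0->5) — executes, giving -5.
  G10: a read changed (D12 0->-5) — executes, giving 7 — identical to its old value.
  C6: a read changed (F12 0->5) — executes, giving 7 — identical to its old value.
  H5: a read changed (F12 0->5) — executes, giving 12.
  F6: a read changed (D12 0->-5; H5 7->12) — executes, giving -17.
  H8: dirty, but its reads are unchanged (G10 unchanged, C1 unchanged); cached 14 stands.
  H11: a read changed (F6 -7->-17) — executes, giving -17.
  F2: a read changed (H11 -7->-17) — executes, giving -17.
  D8: a read changed (F2 -7->-17) — executes, giving 17.
  B9: a read changed (F2 -7->-17; D8 7->17) — executes, giving -34.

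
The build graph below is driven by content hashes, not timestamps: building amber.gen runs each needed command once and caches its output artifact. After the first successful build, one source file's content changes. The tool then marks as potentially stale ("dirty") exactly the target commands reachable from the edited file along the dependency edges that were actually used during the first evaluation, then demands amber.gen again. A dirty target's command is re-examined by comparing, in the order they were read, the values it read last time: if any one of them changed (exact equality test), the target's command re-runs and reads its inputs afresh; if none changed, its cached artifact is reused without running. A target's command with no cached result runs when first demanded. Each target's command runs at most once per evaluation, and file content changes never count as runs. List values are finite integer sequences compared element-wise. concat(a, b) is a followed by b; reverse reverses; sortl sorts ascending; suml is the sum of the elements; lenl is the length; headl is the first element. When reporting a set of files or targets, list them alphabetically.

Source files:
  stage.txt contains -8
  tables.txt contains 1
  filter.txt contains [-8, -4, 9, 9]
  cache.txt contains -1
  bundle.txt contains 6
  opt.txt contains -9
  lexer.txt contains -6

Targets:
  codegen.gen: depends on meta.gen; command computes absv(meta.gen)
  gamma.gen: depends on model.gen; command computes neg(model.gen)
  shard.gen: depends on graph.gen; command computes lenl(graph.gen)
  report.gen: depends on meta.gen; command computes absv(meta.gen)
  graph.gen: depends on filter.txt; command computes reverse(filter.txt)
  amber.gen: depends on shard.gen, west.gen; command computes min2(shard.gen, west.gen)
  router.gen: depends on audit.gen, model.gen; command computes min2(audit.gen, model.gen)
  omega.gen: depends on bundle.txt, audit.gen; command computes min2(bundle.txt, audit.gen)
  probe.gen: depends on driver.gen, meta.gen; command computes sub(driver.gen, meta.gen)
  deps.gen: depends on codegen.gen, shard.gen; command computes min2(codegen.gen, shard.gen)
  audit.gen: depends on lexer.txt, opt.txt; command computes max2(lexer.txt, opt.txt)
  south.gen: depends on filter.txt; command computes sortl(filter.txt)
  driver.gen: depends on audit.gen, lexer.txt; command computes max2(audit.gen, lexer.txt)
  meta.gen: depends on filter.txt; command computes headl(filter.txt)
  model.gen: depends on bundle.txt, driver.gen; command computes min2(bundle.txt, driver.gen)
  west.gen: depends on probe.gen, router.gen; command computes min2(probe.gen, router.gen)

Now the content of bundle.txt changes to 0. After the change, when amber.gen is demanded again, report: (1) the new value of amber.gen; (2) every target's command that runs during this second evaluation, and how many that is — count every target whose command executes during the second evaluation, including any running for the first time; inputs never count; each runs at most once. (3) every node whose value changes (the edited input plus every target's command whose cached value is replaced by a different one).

amber.gen now evaluates to -6.
Run set: model.gen (1 run).
Changed values: bundle.txt.
The important point: model.gen recomputes to an identical value, and the output ends up unchanged.

Initial pass — values computed on the first demand:
  audit.gen = max2(-6, -9) = -6
  driver.gen = max2(-6, -6) = -6
  graph.gen = reverse([-8, -4, 9, 9]) = [9, 9, -4, -8]
  meta.gen = headl([-8, -4, 9, 9]) = -8
  model.gen = min2(6, -6) = -6
  probe.gen = sub(-6, -8) = 2
  router.gen = min2(-6, -6) = -6
  shard.gen = lenl([9, 9, -4, -8]) = 4
  west.gen = min2(2, -6) = -6
  amber.gen = min2(4, -6) = -6

Second demand — change propagation:
  model.gen: re-runs because bundle.txt 6->0; new result -6 (unchanged).
  router.gen: re-examined; everything it read last time is the same (audit.gen unchanged, model.gen unchanged) — cache -6 kept, no run.
  west.gen: re-examined; everything it read last time is the same (probe.gen unchanged, router.gen unchanged) — cache -6 kept, no run.
  amber.gen: re-examined; everything it read last time is the same (shard.gen unchanged, west.gen unchanged) — cache -6 kept, no run.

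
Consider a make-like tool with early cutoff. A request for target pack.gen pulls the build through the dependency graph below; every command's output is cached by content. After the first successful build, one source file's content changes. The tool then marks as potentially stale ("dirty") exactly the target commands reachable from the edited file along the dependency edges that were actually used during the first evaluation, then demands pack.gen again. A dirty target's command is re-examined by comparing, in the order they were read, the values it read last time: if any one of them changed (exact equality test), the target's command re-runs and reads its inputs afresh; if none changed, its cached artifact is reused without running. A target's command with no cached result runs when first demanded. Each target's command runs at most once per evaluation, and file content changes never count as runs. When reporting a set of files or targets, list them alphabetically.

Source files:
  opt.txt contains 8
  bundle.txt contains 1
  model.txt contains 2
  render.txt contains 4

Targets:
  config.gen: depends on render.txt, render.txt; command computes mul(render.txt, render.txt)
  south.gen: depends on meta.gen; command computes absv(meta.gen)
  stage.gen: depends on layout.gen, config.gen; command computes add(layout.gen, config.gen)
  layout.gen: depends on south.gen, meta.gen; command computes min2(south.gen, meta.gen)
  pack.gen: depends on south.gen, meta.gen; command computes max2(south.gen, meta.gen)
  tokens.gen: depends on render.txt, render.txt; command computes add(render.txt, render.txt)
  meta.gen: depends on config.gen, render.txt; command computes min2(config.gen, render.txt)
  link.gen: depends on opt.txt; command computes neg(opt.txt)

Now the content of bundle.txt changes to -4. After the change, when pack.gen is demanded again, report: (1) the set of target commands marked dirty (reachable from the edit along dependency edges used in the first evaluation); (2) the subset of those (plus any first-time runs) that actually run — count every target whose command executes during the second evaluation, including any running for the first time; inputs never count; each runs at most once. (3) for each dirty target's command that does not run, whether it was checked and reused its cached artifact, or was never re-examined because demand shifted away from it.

First demand of the output computes:
  config.gen = mul(4, 4) = 16
  meta.gen = min2(16, 4) = 4
  south.gen = absv(4) = 4
  pack.gen = max2(4, 4) = 4

After the edit, cleaning proceeds:
  no node depends on bundle.txt at all; the second demand re-runs nothing.

Note the shortcut — nothing in the graph depends on bundle.txt at all, so no recomputation happens.

The edit dirties: none.
0 target commands run: none.
No dirty target's command escaped a run.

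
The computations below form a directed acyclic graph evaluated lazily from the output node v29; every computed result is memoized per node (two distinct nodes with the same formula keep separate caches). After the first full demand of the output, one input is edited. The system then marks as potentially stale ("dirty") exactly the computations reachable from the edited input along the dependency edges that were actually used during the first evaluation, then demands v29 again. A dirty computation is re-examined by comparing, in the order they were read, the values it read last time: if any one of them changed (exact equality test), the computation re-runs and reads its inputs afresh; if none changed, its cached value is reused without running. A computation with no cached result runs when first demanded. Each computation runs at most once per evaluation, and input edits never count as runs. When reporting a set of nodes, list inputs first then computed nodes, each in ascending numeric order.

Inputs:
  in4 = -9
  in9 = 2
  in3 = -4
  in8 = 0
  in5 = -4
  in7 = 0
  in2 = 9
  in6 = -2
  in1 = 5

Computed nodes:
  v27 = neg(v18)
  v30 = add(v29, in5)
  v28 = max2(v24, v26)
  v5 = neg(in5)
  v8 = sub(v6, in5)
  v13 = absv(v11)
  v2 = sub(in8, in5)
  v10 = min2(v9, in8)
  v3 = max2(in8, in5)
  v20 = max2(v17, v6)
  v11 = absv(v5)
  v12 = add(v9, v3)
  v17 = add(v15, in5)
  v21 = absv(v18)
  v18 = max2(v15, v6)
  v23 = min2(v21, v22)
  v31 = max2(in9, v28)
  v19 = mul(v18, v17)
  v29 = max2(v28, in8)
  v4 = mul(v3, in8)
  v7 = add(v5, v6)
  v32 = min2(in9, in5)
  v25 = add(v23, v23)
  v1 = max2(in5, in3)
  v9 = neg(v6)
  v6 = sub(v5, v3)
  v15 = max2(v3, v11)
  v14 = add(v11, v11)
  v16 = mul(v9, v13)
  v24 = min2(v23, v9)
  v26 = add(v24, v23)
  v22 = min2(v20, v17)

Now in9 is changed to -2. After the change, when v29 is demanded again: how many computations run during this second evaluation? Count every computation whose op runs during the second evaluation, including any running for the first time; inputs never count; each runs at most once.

0 computations run: none.
Note the shortcut — in9 feeds only undemanded nodes, so no recomputation happens.

First demand of the output computes:
  v3 = max2(0, -4) = 0
  v5 = neg(-4) = 4
  v6 = sub(4, 0) = 4
  v9 = neg(4) = -4
  v11 = absv(4) = 4
  v15 = max2(0, 4) = 4
  v17 = add(4, -4) = 0
  v18 = max2(4, 4) = 4
  v20 = max2(0, 4) = 4
  v21 = absv(4) = 4
  v22 = min2(4, 0) = 0
  v23 = min2(4, 0) = 0
  v24 = min2(0, -4) = -4
  v26 = add(-4, 0) = -4
  v28 = max2(-4, -4) = -4
  v29 = max2(-4, 0) = 0

After the edit, cleaning proceeds:
  in9 only reaches undemanded nodes; the second demand re-runs nothing.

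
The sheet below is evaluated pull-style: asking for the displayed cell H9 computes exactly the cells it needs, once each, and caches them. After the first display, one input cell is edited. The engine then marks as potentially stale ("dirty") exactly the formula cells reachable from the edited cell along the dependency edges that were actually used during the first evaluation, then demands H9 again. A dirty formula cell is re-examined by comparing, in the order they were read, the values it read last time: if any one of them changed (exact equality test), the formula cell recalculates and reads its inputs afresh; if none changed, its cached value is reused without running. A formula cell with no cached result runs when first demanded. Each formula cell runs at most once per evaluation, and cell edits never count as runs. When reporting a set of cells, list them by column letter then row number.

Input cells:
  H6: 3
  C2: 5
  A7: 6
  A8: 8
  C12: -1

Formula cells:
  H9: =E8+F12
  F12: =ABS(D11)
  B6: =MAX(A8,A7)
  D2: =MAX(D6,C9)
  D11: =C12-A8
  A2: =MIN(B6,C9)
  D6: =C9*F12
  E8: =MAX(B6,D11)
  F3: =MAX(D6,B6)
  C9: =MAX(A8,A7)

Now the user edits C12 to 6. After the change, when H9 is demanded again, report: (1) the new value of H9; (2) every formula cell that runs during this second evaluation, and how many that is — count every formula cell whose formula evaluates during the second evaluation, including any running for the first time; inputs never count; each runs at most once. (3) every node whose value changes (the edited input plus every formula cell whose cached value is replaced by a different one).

First demand of the output computes:
  B6 = MAX(8, 6) = 8
  D11 = -1 - 8 = -9
  E8 = MAX(8, -9) = 8
  F12 = ABS(-9) = 9
  H9 = 8 + 9 = 17

After the edit, cleaning proceeds:
  D11: a read changed (C12 -1->6) — executes, giving -2.
  E8: a read changed (D11 -9->-2) — executes, giving 8 — identical to its old value.
  F12: a read changed (D11 -9->-2) — executes, giving 2.
  H9: a read changed (F12 9->2) — executes, giving 10.

Demanding H9 again yields 10.
4 formula cells run: D11, E8, F12, H9.
The nodes whose values change: C12, D11, F12, H9.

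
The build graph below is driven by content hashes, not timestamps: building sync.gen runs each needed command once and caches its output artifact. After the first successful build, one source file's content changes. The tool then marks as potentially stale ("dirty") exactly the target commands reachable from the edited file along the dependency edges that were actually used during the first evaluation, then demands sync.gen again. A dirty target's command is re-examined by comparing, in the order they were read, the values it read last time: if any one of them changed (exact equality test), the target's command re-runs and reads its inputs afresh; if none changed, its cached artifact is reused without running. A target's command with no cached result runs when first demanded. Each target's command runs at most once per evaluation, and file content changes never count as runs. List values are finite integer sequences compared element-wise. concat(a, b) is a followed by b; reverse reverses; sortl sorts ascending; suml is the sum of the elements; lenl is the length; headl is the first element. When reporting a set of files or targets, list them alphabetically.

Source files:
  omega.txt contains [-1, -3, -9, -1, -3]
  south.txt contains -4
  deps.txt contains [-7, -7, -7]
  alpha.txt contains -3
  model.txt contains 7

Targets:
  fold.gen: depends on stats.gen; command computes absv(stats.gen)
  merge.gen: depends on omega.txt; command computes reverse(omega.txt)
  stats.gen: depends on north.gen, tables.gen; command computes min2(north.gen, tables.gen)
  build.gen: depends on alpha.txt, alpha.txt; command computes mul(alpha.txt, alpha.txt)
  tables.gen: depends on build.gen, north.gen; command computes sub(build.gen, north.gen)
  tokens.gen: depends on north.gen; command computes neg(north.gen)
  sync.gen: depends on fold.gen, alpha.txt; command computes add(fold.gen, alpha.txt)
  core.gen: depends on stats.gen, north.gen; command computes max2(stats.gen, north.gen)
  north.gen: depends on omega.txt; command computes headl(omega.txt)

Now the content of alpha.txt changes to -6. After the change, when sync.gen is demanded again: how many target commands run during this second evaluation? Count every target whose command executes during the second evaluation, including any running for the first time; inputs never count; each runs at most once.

Run set: build.gen, stats.gen, sync.gen, tables.gen (4 run).
The important point: at fold.gen every value read last time is unchanged, so the dirty flag clears without a run.

Initial pass — values computed on the first demand:
  build.gen = mul(-3, -3) = 9
  north.gen = headl([-1, -3, -9, -1, -3]) = -1
  tables.gen = sub(9, -1) = 10
  stats.gen = min2(-1, 10) = -1
  fold.gen = absv(-1) = 1
  sync.gen = add(1, -3) = -2

Second demand — change propagation:
  build.gen: re-runs because alpha.txt -3->-6; alpha.txt -3->-6; new result 36.
  tables.gen: re-runs because build.gen 9->36; new result 37.
  stats.gen: re-runs because tables.gen 10->37; new result -1 (unchanged).
  fold.gen: re-examined; everything it read last time is the same (stats.gen unchanged) — cache 1 kept, no run.
  sync.gen: re-runs because alpha.txt -3->-6; new result -5.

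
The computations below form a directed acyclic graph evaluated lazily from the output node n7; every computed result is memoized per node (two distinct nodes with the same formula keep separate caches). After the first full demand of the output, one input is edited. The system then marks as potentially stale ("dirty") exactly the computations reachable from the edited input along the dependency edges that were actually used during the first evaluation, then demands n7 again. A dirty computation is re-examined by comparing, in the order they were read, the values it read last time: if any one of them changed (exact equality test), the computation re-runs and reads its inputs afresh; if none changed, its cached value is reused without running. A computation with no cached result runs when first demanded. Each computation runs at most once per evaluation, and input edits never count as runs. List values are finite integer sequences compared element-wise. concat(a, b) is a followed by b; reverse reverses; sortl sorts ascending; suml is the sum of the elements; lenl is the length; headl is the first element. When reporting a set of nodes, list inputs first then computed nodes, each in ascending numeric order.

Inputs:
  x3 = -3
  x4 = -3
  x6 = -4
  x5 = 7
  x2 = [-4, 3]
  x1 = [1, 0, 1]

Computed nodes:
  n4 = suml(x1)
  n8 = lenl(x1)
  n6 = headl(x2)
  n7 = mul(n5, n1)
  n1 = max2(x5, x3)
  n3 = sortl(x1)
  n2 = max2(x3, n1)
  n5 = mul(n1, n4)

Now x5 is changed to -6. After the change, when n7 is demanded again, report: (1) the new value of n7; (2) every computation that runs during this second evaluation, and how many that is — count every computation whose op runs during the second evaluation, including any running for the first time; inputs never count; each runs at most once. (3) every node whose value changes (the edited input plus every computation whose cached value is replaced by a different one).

Demanding n7 again yields 18.
3 computations run: n1, n5, n7.
The nodes whose values change: x5, n1, n5, n7.

First demand of the output computes:
  n1 = max2(7, -3) = 7
  n4 = suml([1, 0, 1]) = 2
  n5 = mul(7, 2) = 14
  n7 = mul(14, 7) = 98

After the edit, cleaning proceeds:
  n1: a read changed (x5 7->-6) — executes, giving -3.
  n5: a read changed (n1 7->-3) — executes, giving -6.
  n7: a read changed (n5 14->-6; n1 7->-3) — executes, giving 18.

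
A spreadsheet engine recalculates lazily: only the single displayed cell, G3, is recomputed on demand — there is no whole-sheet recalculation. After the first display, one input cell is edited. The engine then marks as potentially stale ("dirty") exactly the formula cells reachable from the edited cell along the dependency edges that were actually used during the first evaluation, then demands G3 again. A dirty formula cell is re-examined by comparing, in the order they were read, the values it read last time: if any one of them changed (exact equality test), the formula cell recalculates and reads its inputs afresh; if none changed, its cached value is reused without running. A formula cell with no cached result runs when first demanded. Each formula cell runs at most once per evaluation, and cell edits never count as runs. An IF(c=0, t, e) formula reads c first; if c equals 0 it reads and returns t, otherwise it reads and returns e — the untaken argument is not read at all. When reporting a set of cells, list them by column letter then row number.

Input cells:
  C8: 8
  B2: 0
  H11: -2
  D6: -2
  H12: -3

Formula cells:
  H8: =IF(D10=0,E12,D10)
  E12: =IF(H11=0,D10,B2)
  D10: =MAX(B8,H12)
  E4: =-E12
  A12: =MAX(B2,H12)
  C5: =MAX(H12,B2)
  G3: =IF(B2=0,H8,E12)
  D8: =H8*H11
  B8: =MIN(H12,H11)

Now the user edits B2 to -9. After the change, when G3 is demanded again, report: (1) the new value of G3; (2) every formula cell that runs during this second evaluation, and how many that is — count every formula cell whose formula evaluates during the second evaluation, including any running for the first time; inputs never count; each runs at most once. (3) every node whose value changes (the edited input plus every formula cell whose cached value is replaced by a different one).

First evaluation (everything demanded from the output):
  B8 = MIN(-3, -2) = -3
  D10 = MAX(-3, -3) = -3
  H8 = IF(D10=0: D10=-3 -> else branch D10) = -3
  G3 = IF(B2=0: B2=0 -> then branch H8) = -3

Propagation after the edit:
  E12: demanded for the first time — runs, produces -9.
  G3: runs — B2 0->-9; result -9.

Key observation: a condition flipped, so demand reaches new nodes — E12 runs for the first time.

New value of G3: -9.
Formula cells that run: E12, G3 — 2 in total.
Values that change: B2, G3.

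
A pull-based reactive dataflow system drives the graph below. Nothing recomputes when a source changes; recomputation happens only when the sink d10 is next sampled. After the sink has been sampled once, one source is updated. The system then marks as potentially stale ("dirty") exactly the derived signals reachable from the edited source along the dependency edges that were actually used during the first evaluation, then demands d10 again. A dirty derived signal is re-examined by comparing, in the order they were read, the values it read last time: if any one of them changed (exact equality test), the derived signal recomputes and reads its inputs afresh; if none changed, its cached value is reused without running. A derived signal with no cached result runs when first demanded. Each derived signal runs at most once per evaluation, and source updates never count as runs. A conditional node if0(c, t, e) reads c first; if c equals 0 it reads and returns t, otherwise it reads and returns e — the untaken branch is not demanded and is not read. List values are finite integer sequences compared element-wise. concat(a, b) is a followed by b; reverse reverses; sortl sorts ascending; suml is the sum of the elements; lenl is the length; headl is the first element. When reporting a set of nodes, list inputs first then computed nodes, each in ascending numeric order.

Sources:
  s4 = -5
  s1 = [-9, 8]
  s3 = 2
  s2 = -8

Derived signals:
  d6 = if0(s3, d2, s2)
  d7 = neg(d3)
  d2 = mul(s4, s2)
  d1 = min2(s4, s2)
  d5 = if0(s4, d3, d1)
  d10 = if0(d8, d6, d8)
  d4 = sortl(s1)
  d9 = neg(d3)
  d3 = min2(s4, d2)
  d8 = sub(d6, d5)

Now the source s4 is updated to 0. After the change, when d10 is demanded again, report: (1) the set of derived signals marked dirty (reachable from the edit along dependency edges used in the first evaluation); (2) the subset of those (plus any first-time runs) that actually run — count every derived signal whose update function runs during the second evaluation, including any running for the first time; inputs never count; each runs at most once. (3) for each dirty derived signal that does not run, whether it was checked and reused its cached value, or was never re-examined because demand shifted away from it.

First evaluation (everything demanded from the output):
  d1 = min2(-5, -8) = -8
  d5 = if0(s4=-5 -> else branch d1) = -8
  d6 = if0(s3=2 -> else branch s2) = -8
  d8 = sub(-8, -8) = 0
  d10 = if0(d8=0 -> then branch d6) = -8

Propagation after the edit:
  d1: marked dirty but never re-examined — demand shifted away from it.
  d2: demanded for the first time — runs, produces 0.
  d3: demanded for the first time — runs, produces 0.
  d5: runs — s4 -5->0; result 0.
  d8: runs — d5 -8->0; result -8.
  d10: runs — d8 0->-8; result -8 (same value as before).

Key observation: a condition flipped, so demand moved to the other branch — d1 is never re-examined.

Marked dirty: d1, d5, d8, d10.
Derived signals that run: d2, d3, d5, d8, d10 — 5 in total.
Never re-examined (demand shifted away): d1.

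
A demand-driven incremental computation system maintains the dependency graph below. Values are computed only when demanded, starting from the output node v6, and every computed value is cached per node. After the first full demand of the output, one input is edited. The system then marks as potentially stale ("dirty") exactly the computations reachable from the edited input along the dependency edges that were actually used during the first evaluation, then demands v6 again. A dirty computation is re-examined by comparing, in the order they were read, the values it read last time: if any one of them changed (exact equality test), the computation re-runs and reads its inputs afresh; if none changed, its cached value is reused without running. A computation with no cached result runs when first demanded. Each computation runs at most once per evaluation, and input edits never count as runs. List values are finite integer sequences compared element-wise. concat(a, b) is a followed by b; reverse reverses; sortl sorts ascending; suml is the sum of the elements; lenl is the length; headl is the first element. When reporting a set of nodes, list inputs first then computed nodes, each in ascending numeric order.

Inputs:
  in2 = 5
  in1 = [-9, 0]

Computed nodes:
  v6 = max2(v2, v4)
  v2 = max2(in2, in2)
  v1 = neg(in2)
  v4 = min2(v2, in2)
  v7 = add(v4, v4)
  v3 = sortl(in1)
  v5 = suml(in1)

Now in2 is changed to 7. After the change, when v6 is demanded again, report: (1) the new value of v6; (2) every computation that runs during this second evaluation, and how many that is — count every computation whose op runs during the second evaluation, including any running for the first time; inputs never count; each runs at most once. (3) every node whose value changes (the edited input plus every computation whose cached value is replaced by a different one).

New value of v6: 7.
Computations that run: v2, v4, v6 — 3 in total.
Values that change: in2, v2, v4, v6.

First evaluation (everything demanded from the output):
  v2 = max2(5, 5) = 5
  v4 = min2(5, 5) = 5
  v6 = max2(5, 5) = 5

Propagation after the edit:
  v2: runs — in2 5->7; in2 5->7; result 7.
  v4: runs — v2 5->7; in2 5->7; result 7.
  v6: runs — v2 5->7; v4 5->7; result 7.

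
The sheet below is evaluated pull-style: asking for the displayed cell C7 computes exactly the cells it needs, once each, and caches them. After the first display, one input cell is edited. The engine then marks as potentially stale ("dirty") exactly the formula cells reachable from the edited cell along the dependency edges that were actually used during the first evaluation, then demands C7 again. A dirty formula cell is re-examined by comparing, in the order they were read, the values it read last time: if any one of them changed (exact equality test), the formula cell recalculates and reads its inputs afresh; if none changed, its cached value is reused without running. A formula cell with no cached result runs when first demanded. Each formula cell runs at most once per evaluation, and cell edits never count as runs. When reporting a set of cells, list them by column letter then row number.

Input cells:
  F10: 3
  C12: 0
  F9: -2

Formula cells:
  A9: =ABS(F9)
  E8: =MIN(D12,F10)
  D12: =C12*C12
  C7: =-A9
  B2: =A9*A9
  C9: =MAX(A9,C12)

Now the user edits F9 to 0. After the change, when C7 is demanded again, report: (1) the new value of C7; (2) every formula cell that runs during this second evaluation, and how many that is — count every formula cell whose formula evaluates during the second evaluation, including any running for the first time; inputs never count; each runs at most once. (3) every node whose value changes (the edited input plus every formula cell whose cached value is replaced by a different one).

Demanding C7 again yields 0.
2 formula cells run: A9, C7.
The nodes whose values change: A9, C7, F9.

First demand of the output computes:
  A9 = ABS(-2) = 2
  C7 = -(2) = -2

After the edit, cleaning proceeds:
  A9: a read changed (F9 -2->0) — executes, giving 0.
  C7: a read changed (A9 2->0) — executes, giving 0.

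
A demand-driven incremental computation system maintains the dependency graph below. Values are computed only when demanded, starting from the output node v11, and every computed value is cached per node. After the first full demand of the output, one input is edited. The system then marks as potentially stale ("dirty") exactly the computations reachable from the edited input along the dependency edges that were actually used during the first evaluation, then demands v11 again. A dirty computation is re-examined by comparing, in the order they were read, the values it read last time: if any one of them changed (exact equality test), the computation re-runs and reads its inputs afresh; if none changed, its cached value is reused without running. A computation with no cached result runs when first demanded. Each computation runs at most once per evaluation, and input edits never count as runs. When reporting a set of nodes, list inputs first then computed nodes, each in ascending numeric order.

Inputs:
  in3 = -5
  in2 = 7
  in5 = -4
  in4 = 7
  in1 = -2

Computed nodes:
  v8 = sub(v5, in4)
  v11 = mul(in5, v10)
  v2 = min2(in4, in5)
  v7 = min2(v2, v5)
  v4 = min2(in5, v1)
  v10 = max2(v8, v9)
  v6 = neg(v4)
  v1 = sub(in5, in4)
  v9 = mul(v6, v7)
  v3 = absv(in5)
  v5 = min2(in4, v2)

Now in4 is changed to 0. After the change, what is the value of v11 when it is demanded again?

New value of v11: 16.
Key observation: the cutoff stops propagation at v7 — its inputs' values are unchanged, so it reuses its cache.

First evaluation (everything demanded from the output):
  v1 = sub(-4, 7) = -11
  v2 = min2(7, -4) = -4
  v4 = min2(-4, -11) = -11
  v5 = min2(7, -4) = -4
  v6 = neg(-11) = 11
  v7 = min2(-4, -4) = -4
  v8 = sub(-4, 7) = -11
  v9 = mul(11, -4) = -44
  v10 = max2(-11, -44) = -11
  v11 = mul(-4, -11) = 44

Propagation after the edit:
  v1: runs — in4 7->0; result -4.
  v2: runs — in4 7->0; result -4 (same value as before).
  v4: runs — v1 -11->-4; result -4.
  v5: runs — in4 7->0; result -4 (same value as before).
  v6: runs — v4 -11->-4; result 4.
  v7: checked — values it read are unchanged (v2 unchanged, v5 unchanged); reused cached -4 without running.
  v8: runs — in4 7->0; result -4.
  v9: runs — v6 11->4; result -16.
  v10: runs — v8 -11->-4; v9 -44->-16; result -4.
  v11: runs — v10 -11->-4; result 16.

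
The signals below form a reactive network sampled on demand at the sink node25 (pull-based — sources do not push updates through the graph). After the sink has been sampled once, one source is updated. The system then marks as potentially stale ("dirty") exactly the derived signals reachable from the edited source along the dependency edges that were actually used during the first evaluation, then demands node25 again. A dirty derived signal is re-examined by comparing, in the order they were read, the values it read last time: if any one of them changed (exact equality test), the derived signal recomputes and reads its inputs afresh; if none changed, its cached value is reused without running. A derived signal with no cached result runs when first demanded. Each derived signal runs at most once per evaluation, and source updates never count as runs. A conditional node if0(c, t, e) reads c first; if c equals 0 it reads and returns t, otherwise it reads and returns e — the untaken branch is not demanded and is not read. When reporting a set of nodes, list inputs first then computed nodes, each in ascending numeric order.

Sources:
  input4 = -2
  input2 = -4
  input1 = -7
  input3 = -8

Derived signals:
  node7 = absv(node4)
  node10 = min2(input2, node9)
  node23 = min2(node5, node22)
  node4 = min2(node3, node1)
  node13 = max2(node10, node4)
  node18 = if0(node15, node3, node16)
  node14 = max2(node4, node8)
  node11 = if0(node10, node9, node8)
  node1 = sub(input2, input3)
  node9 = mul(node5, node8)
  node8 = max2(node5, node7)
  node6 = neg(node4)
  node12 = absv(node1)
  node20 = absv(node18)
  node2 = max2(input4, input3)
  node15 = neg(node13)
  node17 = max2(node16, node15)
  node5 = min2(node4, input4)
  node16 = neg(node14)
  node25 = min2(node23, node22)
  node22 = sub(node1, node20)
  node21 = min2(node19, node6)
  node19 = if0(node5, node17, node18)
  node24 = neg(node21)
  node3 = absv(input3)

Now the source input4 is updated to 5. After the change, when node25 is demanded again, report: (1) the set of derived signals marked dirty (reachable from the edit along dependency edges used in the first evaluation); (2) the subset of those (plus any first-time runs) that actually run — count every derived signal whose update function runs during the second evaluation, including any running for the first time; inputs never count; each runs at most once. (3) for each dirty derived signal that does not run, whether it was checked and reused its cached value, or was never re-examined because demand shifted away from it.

Initial pass — values computed on the first demand:
  node1 = sub(-4, -8) = 4
  node3 = absv(-8) = 8
  node4 = min2(8, 4) = 4
  node5 = min2(4, -2) = -2
  node7 = absv(4) = 4
  node8 = max2(-2, 4) = 4
  node9 = mul(-2, 4) = -8
  node10 = min2(-4, -8) = -8
  node13 = max2(-8, 4) = 4
  node14 = max2(4, 4) = 4
  node15 = neg(4) = -4
  node16 = neg(4) = -4
  node18 = if0(node15=-4 -> else branch node16) = -4
  node20 = absv(-4) = 4
  node22 = sub(4, 4) = 0
  node23 = min2(-2, 0) = -2
  node25 = min2(-2, 0) = -2

Second demand — change propagation:
  node5: re-runs because input4 -2->5; new result 4.
  node8: re-runs because node5 -2->4; new result 4 (unchanged).
  node9: re-runs because node5 -2->4; new result 16.
  node10: re-runs because node9 -8->16; new result -4.
  node13: re-runs because node10 -8->-4; new result 4 (unchanged).
  node14: re-examined; everything it read last time is the same (node4 unchanged, node8 unchanged) — cache 4 kept, no run.
  node15: re-examined; everything it read last time is the same (node13 unchanged) — cache -4 kept, no run.
  node16: re-examined; everything it read last time is the same (node14 unchanged) — cache -4 kept, no run.
  node18: re-examined; everything it read last time is the same (node15 unchanged, node16 unchanged) — cache -4 kept, no run.
  node20: re-examined; everything it read last time is the same (node18 unchanged) — cache 4 kept, no run.
  node22: re-examined; everything it read last time is the same (node1 unchanged, node20 unchanged) — cache 0 kept, no run.
  node23: re-runs because node5 -2->4; new result 0.
  node25: re-runs because node23 -2->0; new result 0.

The important point: at node14 every value read last time is unchanged, so the dirty flag clears without a run.

Dirty set: node5, node8, node9, node10, node13, node14, node15, node16, node18, node20, node22, node23, node25.
Run set: node5, node8, node9, node10, node13, node23, node25 (7 run).
Re-examined without running (cache reused): node14, node15, node16, node18, node20, node22.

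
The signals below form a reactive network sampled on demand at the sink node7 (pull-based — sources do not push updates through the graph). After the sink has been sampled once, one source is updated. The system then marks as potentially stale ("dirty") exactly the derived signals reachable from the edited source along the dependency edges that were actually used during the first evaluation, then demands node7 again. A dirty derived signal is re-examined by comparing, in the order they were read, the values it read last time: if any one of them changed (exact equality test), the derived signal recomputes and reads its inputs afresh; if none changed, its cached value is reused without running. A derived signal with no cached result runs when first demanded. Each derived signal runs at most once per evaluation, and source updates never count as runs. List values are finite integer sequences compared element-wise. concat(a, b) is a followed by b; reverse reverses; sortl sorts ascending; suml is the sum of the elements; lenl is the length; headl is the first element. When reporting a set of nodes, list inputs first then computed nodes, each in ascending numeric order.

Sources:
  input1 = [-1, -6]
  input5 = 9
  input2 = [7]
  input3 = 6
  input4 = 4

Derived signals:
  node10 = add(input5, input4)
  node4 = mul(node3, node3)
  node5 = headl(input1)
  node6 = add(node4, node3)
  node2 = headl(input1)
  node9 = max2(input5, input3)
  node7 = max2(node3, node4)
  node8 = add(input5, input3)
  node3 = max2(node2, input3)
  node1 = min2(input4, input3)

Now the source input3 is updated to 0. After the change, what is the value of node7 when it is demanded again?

Initial pass — values computed on the first demand:
  node2 = headl([-1, -6]) = -1
  node3 = max2(-1, 6) = 6
  node4 = mul(6, 6) = 36
  node7 = max2(6, 36) = 36

Second demand — change propagation:
  node3: re-runs because input3 6->0; new result 0.
  node4: re-runs because node3 6->0; node3 6->0; new result 0.
  node7: re-runs because node3 6->0; node4 36->0; new result 0.

node7 now evaluates to 0.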